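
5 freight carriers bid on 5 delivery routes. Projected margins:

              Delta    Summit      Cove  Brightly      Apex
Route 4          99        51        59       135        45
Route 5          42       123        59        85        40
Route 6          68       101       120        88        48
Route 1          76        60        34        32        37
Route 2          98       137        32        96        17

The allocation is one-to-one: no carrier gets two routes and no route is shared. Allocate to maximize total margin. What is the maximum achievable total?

Treat this as an assignment problem: match each carrier to one route.
Optimal: Delta→Route 2 ($98k), Summit→Route 5 ($123k), Cove→Route 6 ($120k), Brightly→Route 4 ($135k), Apex→Route 1 ($37k) — total 98+123+120+135+37 = $513k.
Next-best assignment: Delta→Route 1, Summit→Route 2, Cove→Route 6, Brightly→Route 4, Apex→Route 5 = $508k.
Every other assignment is strictly worse.

Maximum total: $513k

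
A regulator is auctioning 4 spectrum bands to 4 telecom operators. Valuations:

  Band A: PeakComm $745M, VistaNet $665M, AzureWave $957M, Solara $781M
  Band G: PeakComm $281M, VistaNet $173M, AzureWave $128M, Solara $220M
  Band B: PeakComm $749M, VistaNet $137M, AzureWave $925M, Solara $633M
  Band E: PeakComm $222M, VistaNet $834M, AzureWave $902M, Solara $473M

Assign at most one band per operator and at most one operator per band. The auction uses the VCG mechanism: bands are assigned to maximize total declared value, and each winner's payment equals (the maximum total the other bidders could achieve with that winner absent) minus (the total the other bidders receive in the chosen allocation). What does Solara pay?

Solara pays $500M.

Efficient allocation: PeakComm→Band G ($281M), VistaNet→Band E ($834M), AzureWave→Band B ($925M), Solara→Band A ($781M); total welfare W = $2821M.
Solara receives Band A at value $781M, so the others get W − 781 = $2040M.
Without Solara: best allocation of the remaining 3 bidders over all 4 bands is PeakComm→Band B ($749M), VistaNet→Band E ($834M), AzureWave→Band A ($957M), total $2540M.
VCG payment = (others' best without Solara) − (others' welfare with Solara) = 2540 − 2040 = $500M.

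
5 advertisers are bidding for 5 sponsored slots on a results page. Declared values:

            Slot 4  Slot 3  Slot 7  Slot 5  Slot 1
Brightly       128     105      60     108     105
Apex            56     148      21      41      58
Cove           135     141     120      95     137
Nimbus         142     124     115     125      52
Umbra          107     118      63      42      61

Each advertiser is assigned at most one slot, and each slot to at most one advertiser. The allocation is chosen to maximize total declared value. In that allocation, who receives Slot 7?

This is a one-to-one assignment (maximum-weight bipartite matching).
Optimal: Brightly→Slot 5 ($108), Apex→Slot 3 ($148), Cove→Slot 1 ($137), Nimbus→Slot 7 ($115), Umbra→Slot 4 ($107) — total 108+148+137+115+107 = $615.
Max-entry greedy (repeatedly take the single best remaining cell) gives $598, worse by 17.
Nimbus's own top slot is Slot 4 ($142), but forcing Nimbus→Slot 4 and reassigning the rest optimally gives only $598 — worse by 17.

Nimbus receives Slot 7.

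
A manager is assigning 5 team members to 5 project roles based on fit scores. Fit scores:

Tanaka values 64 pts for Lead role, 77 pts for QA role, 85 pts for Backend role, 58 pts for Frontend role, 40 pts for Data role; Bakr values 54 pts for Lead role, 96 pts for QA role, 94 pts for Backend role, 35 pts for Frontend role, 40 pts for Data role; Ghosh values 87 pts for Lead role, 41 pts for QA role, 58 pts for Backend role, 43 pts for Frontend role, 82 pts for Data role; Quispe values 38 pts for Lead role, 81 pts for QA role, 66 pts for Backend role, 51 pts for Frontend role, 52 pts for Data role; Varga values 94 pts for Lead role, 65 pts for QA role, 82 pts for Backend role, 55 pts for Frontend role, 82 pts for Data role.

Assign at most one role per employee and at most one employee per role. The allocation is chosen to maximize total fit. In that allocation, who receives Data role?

Ghosh receives Data role.

Optimal: Tanaka→Frontend role (58 pts), Bakr→Backend role (94 pts), Ghosh→Data role (82 pts), Quispe→QA role (81 pts), Varga→Lead role (94 pts) — total 58+94+82+81+94 = 409 pts.
Column-greedy (each role in turn goes to its best remaining employee) gives 408 pts, worse by 1.
No other one-to-one assignment exceeds 409 pts.
Ghosh's own top role is Lead role (87 pts), but forcing Ghosh→Lead role and reassigning the rest optimally gives only 402 pts — worse by 7.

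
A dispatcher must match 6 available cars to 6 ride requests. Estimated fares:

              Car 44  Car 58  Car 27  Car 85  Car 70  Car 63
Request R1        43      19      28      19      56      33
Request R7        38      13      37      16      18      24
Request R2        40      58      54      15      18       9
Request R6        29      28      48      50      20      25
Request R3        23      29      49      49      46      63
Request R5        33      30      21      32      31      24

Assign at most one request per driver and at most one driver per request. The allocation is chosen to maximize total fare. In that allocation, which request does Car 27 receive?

Car 27 receives Request R7.

Optimal: Car 44→Request R5 ($33), Car 58→Request R2 ($58), Car 27→Request R7 ($37), Car 85→Request R6 ($50), Car 70→Request R1 ($56), Car 63→Request R3 ($63) — total 33+58+37+50+56+63 = $297.
Column-greedy (each request in turn goes to its best remaining driver) gives $286, worse by 11.
Every other assignment is strictly worse.
Car 27's own top request is Request R2 ($54), but forcing Car 27→Request R2 and reassigning the rest optimally gives only $291 — worse by 6.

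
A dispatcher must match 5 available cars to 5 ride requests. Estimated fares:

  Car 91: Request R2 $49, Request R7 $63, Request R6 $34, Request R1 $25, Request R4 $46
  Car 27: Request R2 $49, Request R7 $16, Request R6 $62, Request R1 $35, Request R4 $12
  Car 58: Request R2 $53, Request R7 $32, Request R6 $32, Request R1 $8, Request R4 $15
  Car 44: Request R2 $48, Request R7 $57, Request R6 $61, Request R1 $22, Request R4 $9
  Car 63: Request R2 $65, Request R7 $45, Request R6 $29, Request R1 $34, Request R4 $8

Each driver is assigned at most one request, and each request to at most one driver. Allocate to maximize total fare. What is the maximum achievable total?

Max total: $252

This is a one-to-one assignment (maximum-weight bipartite matching).
Optimal: Car 91→Request R4 ($46), Car 27→Request R6 ($62), Car 58→Request R2 ($53), Car 44→Request R7 ($57), Car 63→Request R1 ($34) — total 46+62+53+57+34 = $252.
Row-greedy (each driver in turn takes its best remaining request) gives $208, worse by 44.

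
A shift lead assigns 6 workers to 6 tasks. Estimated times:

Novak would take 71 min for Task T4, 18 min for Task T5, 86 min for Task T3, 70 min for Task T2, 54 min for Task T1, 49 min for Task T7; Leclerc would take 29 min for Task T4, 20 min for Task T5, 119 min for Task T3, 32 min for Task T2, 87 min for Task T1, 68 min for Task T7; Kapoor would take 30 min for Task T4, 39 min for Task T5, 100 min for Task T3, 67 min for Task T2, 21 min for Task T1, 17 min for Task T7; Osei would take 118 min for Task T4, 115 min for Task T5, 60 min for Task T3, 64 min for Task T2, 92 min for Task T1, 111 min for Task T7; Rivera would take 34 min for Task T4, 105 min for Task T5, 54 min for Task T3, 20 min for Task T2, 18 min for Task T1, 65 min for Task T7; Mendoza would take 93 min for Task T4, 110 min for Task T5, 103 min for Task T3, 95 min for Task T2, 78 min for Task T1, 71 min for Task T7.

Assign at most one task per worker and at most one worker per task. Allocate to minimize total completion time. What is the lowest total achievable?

Optimal: Novak→Task T5 (18 min), Leclerc→Task T4 (29 min), Kapoor→Task T1 (21 min), Osei→Task T3 (60 min), Rivera→Task T2 (20 min), Mendoza→Task T7 (71 min) — total 18+29+21+60+20+71 = 219 min.
Min-entry greedy (repeatedly take the single cheapest remaining cell) gives 237 min, worse by 18.
Swapping Kapoor↔Rivera (Kapoor→Task T2 67 min, Rivera→Task T1 18 min) adds 44.

Minimum total: 219 min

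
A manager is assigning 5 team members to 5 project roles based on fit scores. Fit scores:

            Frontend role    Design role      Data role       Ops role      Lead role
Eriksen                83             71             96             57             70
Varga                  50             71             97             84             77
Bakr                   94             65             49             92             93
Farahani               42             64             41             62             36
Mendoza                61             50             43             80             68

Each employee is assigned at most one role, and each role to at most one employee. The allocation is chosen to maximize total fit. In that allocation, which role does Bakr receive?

Optimal: Eriksen→Frontend role (83 pts), Varga→Data role (97 pts), Bakr→Lead role (93 pts), Farahani→Design role (64 pts), Mendoza→Ops role (80 pts) — total 83+97+93+64+80 = 417 pts.
Column-greedy (each role in turn goes to its best remaining employee) gives 378 pts, worse by 39.
Swapping Mendoza↔Eriksen (Mendoza→Frontend role 61 pts, Eriksen→Ops role 57 pts) loses 45.
Every other assignment is strictly worse.
Bakr's own top role is Frontend role (94 pts), but forcing Bakr→Frontend role and reassigning the rest optimally gives only 411 pts — worse by 6.

Bakr receives Lead role.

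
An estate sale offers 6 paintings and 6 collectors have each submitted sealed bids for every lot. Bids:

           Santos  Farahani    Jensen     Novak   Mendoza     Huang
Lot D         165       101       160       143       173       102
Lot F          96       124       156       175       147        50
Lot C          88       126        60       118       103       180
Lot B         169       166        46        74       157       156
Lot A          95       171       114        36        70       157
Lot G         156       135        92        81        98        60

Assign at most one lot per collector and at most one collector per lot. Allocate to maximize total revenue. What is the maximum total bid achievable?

This is the linear assignment problem.
Optimal: Santos→Lot G ($156), Farahani→Lot A ($171), Jensen→Lot D ($160), Novak→Lot F ($175), Mendoza→Lot B ($157), Huang→Lot C ($180) — total 156+171+160+175+157+180 = $999.
Max-entry greedy (repeatedly take the single best remaining cell) gives $960, worse by 39.
Swapping Santos↔Mendoza (Santos→Lot B $169, Mendoza→Lot G $98) loses 46.

Max total: $999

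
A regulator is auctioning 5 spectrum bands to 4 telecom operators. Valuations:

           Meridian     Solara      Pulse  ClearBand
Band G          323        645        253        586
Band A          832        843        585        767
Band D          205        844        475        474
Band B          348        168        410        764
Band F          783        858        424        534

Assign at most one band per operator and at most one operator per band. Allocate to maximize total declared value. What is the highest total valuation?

Maximum total: $2976M

This is the linear assignment problem.
Optimal: Meridian→Band F ($783M), Solara→Band D ($844M), Pulse→Band A ($585M), ClearBand→Band B ($764M) — total 783+844+585+764 = $2976M.
Max-entry greedy (repeatedly take the single best remaining cell) gives $2929M, worse by 47.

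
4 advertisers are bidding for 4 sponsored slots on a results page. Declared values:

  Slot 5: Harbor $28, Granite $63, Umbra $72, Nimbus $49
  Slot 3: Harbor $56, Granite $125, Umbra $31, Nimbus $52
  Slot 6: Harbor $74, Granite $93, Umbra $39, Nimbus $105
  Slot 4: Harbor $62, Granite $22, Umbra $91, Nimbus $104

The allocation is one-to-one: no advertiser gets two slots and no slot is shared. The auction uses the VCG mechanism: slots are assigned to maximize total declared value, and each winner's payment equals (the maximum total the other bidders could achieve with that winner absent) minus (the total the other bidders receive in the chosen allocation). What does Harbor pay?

Efficient allocation: Harbor→Slot 6 ($74), Granite→Slot 3 ($125), Umbra→Slot 5 ($72), Nimbus→Slot 4 ($104); total welfare W = $375.
Harbor receives Slot 6 at value $74, so the others get W − 74 = $301.
Without Harbor: best allocation of the remaining 3 bidders over all 4 slots is Granite→Slot 3 ($125), Umbra→Slot 4 ($91), Nimbus→Slot 6 ($105), total $321.
VCG payment = (others' best without Harbor) − (others' welfare with Harbor) = 321 − 301 = $20.

Harbor pays $20.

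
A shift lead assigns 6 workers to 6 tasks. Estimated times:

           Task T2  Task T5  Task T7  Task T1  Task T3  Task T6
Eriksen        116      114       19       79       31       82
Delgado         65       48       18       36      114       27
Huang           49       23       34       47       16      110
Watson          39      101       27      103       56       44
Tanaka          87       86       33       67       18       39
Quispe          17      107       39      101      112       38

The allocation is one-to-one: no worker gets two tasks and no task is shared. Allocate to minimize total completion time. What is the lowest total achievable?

Optimal: Eriksen→Task T7 (19 min), Delgado→Task T1 (36 min), Huang→Task T5 (23 min), Watson→Task T6 (44 min), Tanaka→Task T3 (18 min), Quispe→Task T2 (17 min) — total 19+36+23+44+18+17 = 157 min.
Column-greedy (each task in turn goes to its cheapest remaining worker) gives 200 min, worse by 43.
Next-best assignment: Eriksen→Task T7, Delgado→Task T1, Huang→Task T5, Watson→Task T2, Tanaka→Task T3, Quispe→Task T6 = 173 min.
Checked against all permutations: 157 min is optimal.

Minimum total: 157 min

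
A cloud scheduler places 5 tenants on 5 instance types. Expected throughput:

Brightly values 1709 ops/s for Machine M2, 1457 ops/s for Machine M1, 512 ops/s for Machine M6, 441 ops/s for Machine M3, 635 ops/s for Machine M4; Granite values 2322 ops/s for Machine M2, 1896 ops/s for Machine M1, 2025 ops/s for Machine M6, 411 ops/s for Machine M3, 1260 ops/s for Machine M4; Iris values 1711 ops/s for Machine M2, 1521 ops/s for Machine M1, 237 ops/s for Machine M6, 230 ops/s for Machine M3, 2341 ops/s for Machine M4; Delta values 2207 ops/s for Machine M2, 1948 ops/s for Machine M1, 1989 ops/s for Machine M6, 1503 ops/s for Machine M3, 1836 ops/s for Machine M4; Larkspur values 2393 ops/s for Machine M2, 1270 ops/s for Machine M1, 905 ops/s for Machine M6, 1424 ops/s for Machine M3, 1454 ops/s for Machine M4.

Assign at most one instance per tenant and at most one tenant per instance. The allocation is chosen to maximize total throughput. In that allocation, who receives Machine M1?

Optimal: Brightly→Machine M1 (1457 ops/s), Granite→Machine M6 (2025 ops/s), Iris→Machine M4 (2341 ops/s), Delta→Machine M3 (1503 ops/s), Larkspur→Machine M2 (2393 ops/s) — total 1457+2025+2341+1503+2393 = 9719 ops/s.
Column-greedy (each instance in turn goes to its best remaining tenant) gives 9148 ops/s, worse by 571.
Next-best assignment: Brightly→Machine M1, Granite→Machine M2, Iris→Machine M4, Delta→Machine M6, Larkspur→Machine M3 = 9533 ops/s.
Brightly's own top instance is Machine M2 (1709 ops/s), but forcing Brightly→Machine M2 and reassigning the rest optimally gives only 9447 ops/s — worse by 272.

Brightly receives Machine M1.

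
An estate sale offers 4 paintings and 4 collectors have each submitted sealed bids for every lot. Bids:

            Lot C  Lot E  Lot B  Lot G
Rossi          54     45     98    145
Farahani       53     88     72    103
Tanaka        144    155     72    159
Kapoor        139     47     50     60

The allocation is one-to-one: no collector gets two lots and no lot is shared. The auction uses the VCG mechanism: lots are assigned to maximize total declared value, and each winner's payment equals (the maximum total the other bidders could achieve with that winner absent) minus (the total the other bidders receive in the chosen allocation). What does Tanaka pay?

Tanaka pays $16.

Efficient allocation: Rossi→Lot G ($145), Farahani→Lot B ($72), Tanaka→Lot E ($155), Kapoor→Lot C ($139); total welfare W = $511.
Tanaka receives Lot E at value $155, so the others get W − 155 = $356.
Without Tanaka: best allocation of the remaining 3 bidders over all 4 lots is Rossi→Lot G ($145), Farahani→Lot E ($88), Kapoor→Lot C ($139), total $372.
VCG payment = (others' best without Tanaka) − (others' welfare with Tanaka) = 372 − 356 = $16.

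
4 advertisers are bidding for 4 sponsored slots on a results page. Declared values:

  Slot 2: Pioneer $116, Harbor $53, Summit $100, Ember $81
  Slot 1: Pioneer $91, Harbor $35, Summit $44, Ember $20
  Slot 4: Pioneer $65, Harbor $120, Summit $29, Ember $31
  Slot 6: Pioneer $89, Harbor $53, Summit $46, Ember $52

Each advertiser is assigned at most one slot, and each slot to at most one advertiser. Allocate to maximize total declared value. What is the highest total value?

Maximum total: $363

Optimal: Pioneer→Slot 1 ($91), Harbor→Slot 4 ($120), Summit→Slot 2 ($100), Ember→Slot 6 ($52) — total 91+120+100+52 = $363.
Column-greedy (each slot in turn goes to its best remaining advertiser) gives $332, worse by 31.
Next-best assignment: Pioneer→Slot 1, Harbor→Slot 4, Summit→Slot 6, Ember→Slot 2 = $338.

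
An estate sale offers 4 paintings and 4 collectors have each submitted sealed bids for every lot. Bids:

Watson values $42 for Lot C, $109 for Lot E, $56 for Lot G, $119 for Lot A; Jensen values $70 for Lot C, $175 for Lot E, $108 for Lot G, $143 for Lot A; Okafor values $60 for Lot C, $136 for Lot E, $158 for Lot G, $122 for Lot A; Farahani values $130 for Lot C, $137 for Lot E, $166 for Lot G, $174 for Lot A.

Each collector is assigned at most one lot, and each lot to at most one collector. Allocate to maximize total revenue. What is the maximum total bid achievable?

Max total: $582

Optimal: Watson→Lot A ($119), Jensen→Lot E ($175), Okafor→Lot G ($158), Farahani→Lot C ($130) — total 119+175+158+130 = $582.
Max-entry greedy (repeatedly take the single best remaining cell) gives $549, worse by 33.
Swapping Okafor↔Watson (Okafor→Lot A $122, Watson→Lot G $56) loses 99.
Every other assignment is strictly worse.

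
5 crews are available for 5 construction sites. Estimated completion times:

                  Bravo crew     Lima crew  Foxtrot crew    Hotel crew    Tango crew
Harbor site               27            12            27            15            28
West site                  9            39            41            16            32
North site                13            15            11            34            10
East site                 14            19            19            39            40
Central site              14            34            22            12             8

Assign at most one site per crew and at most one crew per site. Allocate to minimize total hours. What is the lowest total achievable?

Minimum total: 61 hours

This is the linear assignment problem.
Optimal: Bravo crew→East site (14 hours), Lima crew→Harbor site (12 hours), Foxtrot crew→North site (11 hours), Hotel crew→West site (16 hours), Tango crew→Central site (8 hours) — total 14+12+11+16+8 = 61 hours.
Min-entry greedy (repeatedly take the single cheapest remaining cell) gives 79 hours, worse by 18.
Checked against all permutations: 61 hours is optimal.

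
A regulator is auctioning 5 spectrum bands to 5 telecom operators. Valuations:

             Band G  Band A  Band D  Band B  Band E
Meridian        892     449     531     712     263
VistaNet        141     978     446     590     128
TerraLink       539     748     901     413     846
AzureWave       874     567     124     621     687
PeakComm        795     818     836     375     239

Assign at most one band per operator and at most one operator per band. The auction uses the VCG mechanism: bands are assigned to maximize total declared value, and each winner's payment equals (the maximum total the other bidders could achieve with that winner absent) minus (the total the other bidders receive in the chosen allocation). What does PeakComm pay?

Efficient allocation: Meridian→Band B ($712M), VistaNet→Band A ($978M), TerraLink→Band E ($846M), AzureWave→Band G ($874M), PeakComm→Band D ($836M); total welfare W = $4246M.
PeakComm receives Band D at value $836M, so the others get W − 836 = $3410M.
Without PeakComm: best allocation of the remaining 4 bidders over all 5 bands is Meridian→Band B ($712M), VistaNet→Band A ($978M), TerraLink→Band D ($901M), AzureWave→Band G ($874M), total $3465M.
VCG payment = (others' best without PeakComm) − (others' welfare with PeakComm) = 3465 − 3410 = $55M.

PeakComm pays $55M.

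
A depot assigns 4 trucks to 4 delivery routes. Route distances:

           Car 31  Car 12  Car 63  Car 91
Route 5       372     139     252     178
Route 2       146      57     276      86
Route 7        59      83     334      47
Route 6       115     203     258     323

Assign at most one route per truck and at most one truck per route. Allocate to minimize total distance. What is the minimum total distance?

Optimal: Car 31→Route 6 (115 km), Car 12→Route 2 (57 km), Car 63→Route 5 (252 km), Car 91→Route 7 (47 km) — total 115+57+252+47 = 471 km.
Column-greedy (each route in turn goes to its cheapest remaining truck) gives 542 km, worse by 71.

Minimum total: 471 km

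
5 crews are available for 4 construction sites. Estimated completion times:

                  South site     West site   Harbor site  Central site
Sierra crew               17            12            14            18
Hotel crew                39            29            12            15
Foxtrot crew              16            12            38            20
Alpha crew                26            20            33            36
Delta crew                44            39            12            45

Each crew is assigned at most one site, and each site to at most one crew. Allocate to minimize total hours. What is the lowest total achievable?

Optimal: Foxtrot crew→South site (16 hours), Sierra crew→West site (12 hours), Delta crew→Harbor site (12 hours), Hotel crew→Central site (15 hours) — total 16+12+12+15 = 55 hours.

Minimum total: 55 hours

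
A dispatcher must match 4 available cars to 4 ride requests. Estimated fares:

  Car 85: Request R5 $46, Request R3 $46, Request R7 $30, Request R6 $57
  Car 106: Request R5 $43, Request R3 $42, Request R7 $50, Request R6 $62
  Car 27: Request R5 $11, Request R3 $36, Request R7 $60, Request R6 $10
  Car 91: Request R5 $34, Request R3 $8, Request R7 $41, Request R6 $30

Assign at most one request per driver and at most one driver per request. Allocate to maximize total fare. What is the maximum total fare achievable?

Optimal: Car 85→Request R3 ($46), Car 106→Request R6 ($62), Car 27→Request R7 ($60), Car 91→Request R5 ($34) — total 46+62+60+34 = $202.
Max-entry greedy (repeatedly take the single best remaining cell) gives $176, worse by 26.

Maximum total: $202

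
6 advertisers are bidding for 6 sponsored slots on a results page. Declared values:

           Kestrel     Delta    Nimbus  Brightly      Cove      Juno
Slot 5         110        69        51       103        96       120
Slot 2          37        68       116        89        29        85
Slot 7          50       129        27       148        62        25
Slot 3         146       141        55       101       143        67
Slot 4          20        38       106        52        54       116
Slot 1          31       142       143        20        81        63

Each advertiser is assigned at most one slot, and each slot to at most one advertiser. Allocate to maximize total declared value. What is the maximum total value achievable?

This is the linear assignment problem.
Optimal: Kestrel→Slot 5 ($110), Delta→Slot 1 ($142), Nimbus→Slot 2 ($116), Brightly→Slot 7 ($148), Cove→Slot 3 ($143), Juno→Slot 4 ($116) — total 110+142+116+148+143+116 = $775.
Column-greedy (each slot in turn goes to its best remaining advertiser) gives $726, worse by 49.

Maximum total: $775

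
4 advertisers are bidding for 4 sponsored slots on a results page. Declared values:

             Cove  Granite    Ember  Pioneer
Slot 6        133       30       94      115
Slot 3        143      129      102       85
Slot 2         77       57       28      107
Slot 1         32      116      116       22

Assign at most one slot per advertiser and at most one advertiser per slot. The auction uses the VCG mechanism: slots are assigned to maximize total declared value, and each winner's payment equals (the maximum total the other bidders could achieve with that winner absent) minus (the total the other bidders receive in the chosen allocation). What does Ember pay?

Ember pays $5.

Efficient allocation: Cove→Slot 6 ($133), Granite→Slot 3 ($129), Ember→Slot 1 ($116), Pioneer→Slot 2 ($107); total welfare W = $485.
Ember receives Slot 1 at value $116, so the others get W − 116 = $369.
Without Ember: best allocation of the remaining 3 bidders over all 4 slots is Cove→Slot 3 ($143), Granite→Slot 1 ($116), Pioneer→Slot 6 ($115), total $374.
VCG payment = (others' best without Ember) − (others' welfare with Ember) = 374 − 369 = $5.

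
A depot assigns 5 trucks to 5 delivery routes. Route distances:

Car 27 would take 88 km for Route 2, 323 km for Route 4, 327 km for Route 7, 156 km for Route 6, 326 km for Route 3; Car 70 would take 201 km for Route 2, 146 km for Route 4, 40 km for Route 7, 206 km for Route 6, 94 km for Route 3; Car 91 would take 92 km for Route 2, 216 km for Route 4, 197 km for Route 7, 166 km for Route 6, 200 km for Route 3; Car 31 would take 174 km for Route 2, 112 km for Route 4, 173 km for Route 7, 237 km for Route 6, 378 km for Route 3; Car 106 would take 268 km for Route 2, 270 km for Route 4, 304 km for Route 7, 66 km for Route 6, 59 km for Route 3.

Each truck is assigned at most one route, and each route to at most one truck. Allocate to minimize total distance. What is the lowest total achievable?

Optimal: Car 27→Route 6 (156 km), Car 70→Route 7 (40 km), Car 91→Route 2 (92 km), Car 31→Route 4 (112 km), Car 106→Route 3 (59 km) — total 156+40+92+112+59 = 459 km.
Next-best assignment: Car 27→Route 2, Car 70→Route 7, Car 91→Route 6, Car 31→Route 4, Car 106→Route 3 = 465 km.

Minimum total: 459 km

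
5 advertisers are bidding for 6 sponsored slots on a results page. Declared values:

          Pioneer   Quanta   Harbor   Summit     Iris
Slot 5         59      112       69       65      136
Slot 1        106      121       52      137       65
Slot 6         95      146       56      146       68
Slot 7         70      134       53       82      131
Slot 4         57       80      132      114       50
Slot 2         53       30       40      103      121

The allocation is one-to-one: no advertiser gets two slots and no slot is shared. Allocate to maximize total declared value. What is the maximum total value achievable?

Max total: $654

Optimal: Pioneer→Slot 1 ($106), Quanta→Slot 7 ($134), Harbor→Slot 4 ($132), Summit→Slot 6 ($146), Iris→Slot 5 ($136) — total 106+134+132+146+136 = $654.
Max-entry greedy (repeatedly take the single best remaining cell) gives $621, worse by 33.
Next-best assignment: Pioneer→Slot 1, Quanta→Slot 7, Harbor→Slot 4, Summit→Slot 6, Iris→Slot 2 = $639.
Swapping Quanta↔Summit (Quanta→Slot 6 $146, Summit→Slot 7 $82) loses 52.
Every other assignment is strictly worse.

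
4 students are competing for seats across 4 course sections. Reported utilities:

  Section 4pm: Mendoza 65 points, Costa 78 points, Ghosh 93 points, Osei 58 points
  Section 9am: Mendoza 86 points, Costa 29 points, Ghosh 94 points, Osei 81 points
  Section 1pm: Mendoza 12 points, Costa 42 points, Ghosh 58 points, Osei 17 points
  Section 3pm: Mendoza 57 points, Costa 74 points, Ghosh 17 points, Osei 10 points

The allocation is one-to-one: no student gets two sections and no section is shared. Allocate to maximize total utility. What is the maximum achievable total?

This is the linear assignment problem.
Optimal: Mendoza→Section 4pm (65 points), Costa→Section 3pm (74 points), Ghosh→Section 1pm (58 points), Osei→Section 9am (81 points) — total 65+74+58+81 = 278 points.
Column-greedy (each section in turn goes to its best remaining student) gives 231 points, worse by 47.

Max total: 278 points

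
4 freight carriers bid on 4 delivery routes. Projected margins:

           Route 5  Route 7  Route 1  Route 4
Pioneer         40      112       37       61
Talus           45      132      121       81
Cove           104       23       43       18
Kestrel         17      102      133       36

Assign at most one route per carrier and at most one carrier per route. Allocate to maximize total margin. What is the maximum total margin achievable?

Max total: $430k

Treat this as an assignment problem: match each carrier to one route.
Optimal: Pioneer→Route 7 ($112k), Talus→Route 4 ($81k), Cove→Route 5 ($104k), Kestrel→Route 1 ($133k) — total 112+81+104+133 = $430k.
Row-greedy (each carrier in turn takes its best remaining route) gives $373k, worse by 57.
No other one-to-one assignment exceeds $430k.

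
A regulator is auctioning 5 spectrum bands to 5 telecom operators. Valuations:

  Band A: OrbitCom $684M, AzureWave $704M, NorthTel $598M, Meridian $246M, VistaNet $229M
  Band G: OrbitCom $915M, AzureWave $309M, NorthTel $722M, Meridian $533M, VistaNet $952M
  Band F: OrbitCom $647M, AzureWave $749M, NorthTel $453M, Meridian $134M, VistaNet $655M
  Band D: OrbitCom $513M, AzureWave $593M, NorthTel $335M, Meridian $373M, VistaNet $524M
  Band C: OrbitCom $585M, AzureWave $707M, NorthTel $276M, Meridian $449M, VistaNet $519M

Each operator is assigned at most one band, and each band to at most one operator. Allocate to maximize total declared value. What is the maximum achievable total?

Maximum total: $3277M

Treat this as an assignment problem: match each operator to one band.
Optimal: OrbitCom→Band F ($647M), AzureWave→Band C ($707M), NorthTel→Band A ($598M), Meridian→Band D ($373M), VistaNet→Band G ($952M) — total 647+707+598+373+952 = $3277M.
Max-entry greedy (repeatedly take the single best remaining cell) gives $3169M, worse by 108.
Next-best assignment: OrbitCom→Band D, AzureWave→Band F, NorthTel→Band A, Meridian→Band C, VistaNet→Band G = $3261M.
Swapping VistaNet↔AzureWave (VistaNet→Band C $519M, AzureWave→Band G $309M) loses 831.
Checked against all permutations: $3277M is optimal.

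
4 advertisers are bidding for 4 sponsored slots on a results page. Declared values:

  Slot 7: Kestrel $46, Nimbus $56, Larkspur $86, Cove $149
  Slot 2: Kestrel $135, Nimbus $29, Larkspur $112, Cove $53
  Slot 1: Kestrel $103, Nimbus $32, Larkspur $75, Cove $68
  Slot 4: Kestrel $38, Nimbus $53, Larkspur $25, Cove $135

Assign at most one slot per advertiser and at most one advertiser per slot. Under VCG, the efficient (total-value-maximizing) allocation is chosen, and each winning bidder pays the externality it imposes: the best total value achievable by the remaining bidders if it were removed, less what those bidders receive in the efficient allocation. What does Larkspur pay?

Larkspur pays $32.

Efficient allocation: Kestrel→Slot 1 ($103), Nimbus→Slot 4 ($53), Larkspur→Slot 2 ($112), Cove→Slot 7 ($149); total welfare W = $417.
Larkspur receives Slot 2 at value $112, so the others get W − 112 = $305.
Without Larkspur: best allocation of the remaining 3 bidders over all 4 slots is Kestrel→Slot 2 ($135), Nimbus→Slot 4 ($53), Cove→Slot 7 ($149), total $337.
VCG payment = (others' best without Larkspur) − (others' welfare with Larkspur) = 337 − 305 = $32.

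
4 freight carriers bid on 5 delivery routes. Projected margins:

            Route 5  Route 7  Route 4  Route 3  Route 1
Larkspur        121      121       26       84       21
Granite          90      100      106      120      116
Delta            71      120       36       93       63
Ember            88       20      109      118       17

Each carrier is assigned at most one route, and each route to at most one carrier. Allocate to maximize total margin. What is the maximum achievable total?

Optimal: Larkspur→Route 5 ($121k), Granite→Route 1 ($116k), Delta→Route 7 ($120k), Ember→Route 3 ($118k) — total 121+116+120+118 = $475k.
Max-entry greedy (repeatedly take the single best remaining cell) gives $470k, worse by 5.
Swapping Granite↔Larkspur (Granite→Route 5 $90k, Larkspur→Route 1 $21k) loses 126.

Max total: $475k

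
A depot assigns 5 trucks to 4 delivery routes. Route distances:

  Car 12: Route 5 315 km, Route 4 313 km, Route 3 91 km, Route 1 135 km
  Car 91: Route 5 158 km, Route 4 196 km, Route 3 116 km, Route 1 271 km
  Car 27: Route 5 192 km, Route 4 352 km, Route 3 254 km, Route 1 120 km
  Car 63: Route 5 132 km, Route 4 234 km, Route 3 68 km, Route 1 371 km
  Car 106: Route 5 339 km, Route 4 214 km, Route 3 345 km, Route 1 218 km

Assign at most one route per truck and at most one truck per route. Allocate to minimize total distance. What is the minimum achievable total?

This is the linear assignment problem.
Optimal: Car 63→Route 5 (132 km), Car 91→Route 4 (196 km), Car 12→Route 3 (91 km), Car 27→Route 1 (120 km) — total 132+196+91+120 = 539 km.
Row-greedy (each truck in turn takes its cheapest remaining route) gives 603 km, worse by 64.
Next-best assignment: Car 63→Route 5, Car 106→Route 4, Car 12→Route 3, Car 27→Route 1 = 557 km.
No other one-to-one assignment undercuts 539 km.

Min total: 539 km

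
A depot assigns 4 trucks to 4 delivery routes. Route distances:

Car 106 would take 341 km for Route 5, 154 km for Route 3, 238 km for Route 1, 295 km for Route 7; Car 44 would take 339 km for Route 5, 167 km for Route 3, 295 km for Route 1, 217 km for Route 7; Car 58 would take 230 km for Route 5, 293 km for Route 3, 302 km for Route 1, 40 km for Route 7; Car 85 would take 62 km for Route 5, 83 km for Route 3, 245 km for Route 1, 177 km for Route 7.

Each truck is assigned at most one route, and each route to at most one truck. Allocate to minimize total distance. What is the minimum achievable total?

Min total: 507 km

This is a one-to-one assignment (minimum-cost bipartite matching).
Optimal: Car 106→Route 1 (238 km), Car 44→Route 3 (167 km), Car 58→Route 7 (40 km), Car 85→Route 5 (62 km) — total 238+167+40+62 = 507 km.
Row-greedy (each truck in turn takes its cheapest remaining route) gives 846 km, worse by 339.
No other one-to-one assignment undercuts 507 km.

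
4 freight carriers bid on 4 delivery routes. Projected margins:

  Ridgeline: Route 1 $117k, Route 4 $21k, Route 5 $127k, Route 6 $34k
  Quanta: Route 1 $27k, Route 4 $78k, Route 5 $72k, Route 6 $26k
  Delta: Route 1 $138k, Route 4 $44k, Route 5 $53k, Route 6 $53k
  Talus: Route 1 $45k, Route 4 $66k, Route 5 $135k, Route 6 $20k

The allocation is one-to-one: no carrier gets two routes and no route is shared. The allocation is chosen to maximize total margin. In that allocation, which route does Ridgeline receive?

Ridgeline receives Route 6.

Optimal: Ridgeline→Route 6 ($34k), Quanta→Route 4 ($78k), Delta→Route 1 ($138k), Talus→Route 5 ($135k) — total 34+78+138+135 = $385k.
Row-greedy (each carrier in turn takes its best remaining route) gives $363k, worse by 22.
Checked against all permutations: $385k is optimal.
Ridgeline's own top route is Route 5 ($127k), but forcing Ridgeline→Route 5 and reassigning the rest optimally gives only $363k — worse by 22.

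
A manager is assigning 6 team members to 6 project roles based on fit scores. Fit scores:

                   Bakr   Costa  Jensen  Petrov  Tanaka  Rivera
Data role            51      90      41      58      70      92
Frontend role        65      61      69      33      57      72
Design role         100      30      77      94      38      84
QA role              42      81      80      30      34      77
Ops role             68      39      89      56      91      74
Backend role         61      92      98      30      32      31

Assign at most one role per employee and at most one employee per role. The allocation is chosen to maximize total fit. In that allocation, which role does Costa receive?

Optimal: Bakr→Frontend role (65 pts), Costa→QA role (81 pts), Jensen→Backend role (98 pts), Petrov→Design role (94 pts), Tanaka→Ops role (91 pts), Rivera→Data role (92 pts) — total 65+81+98+94+91+92 = 521 pts.
Row-greedy (each employee in turn takes its best remaining role) gives 473 pts, worse by 48.
Costa's own top role is Backend role (92 pts), but forcing Costa→Backend role and reassigning the rest optimally gives only 514 pts — worse by 7.

Costa receives QA role.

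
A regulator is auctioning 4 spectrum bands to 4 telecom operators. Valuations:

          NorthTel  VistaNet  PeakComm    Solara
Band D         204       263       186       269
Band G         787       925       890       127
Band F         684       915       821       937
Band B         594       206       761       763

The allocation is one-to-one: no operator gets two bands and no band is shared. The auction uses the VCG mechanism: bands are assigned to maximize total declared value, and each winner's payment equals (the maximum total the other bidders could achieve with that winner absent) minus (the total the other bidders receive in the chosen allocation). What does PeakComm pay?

PeakComm pays $399M.

Efficient allocation: NorthTel→Band D ($204M), VistaNet→Band G ($925M), PeakComm→Band B ($761M), Solara→Band F ($937M); total welfare W = $2827M.
PeakComm receives Band B at value $761M, so the others get W − 761 = $2066M.
Without PeakComm: best allocation of the remaining 3 bidders over all 4 bands is NorthTel→Band G ($787M), VistaNet→Band F ($915M), Solara→Band B ($763M), total $2465M.
VCG payment = (others' best without PeakComm) − (others' welfare with PeakComm) = 2465 − 2066 = $399M.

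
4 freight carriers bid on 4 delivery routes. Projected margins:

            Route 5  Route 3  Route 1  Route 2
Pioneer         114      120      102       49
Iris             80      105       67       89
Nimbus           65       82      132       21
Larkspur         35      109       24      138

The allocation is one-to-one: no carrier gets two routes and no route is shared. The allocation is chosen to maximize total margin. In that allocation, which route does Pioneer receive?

Optimal: Pioneer→Route 5 ($114k), Iris→Route 3 ($105k), Nimbus→Route 1 ($132k), Larkspur→Route 2 ($138k) — total 114+105+132+138 = $489k.
Row-greedy (each carrier in turn takes its best remaining route) gives $376k, worse by 113.
Checked against all permutations: $489k is optimal.
Pioneer's own top route is Route 3 ($120k), but forcing Pioneer→Route 3 and reassigning the rest optimally gives only $470k — worse by 19.

Pioneer receives Route 5.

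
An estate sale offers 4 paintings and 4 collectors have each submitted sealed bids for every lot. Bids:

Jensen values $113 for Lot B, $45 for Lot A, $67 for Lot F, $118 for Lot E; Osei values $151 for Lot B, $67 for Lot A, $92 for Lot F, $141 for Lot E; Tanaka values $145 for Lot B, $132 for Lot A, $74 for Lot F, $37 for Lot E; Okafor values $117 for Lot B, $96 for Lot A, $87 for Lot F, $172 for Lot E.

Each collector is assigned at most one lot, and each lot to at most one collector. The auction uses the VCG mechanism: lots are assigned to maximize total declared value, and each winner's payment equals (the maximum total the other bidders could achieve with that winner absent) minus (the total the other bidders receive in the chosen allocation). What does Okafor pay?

Efficient allocation: Jensen→Lot F ($67), Osei→Lot B ($151), Tanaka→Lot A ($132), Okafor→Lot E ($172); total welfare W = $522.
Okafor receives Lot E at value $172, so the others get W − 172 = $350.
Without Okafor: best allocation of the remaining 3 bidders over all 4 lots is Jensen→Lot E ($118), Osei→Lot B ($151), Tanaka→Lot A ($132), total $401.
VCG payment = (others' best without Okafor) − (others' welfare with Okafor) = 401 − 350 = $51.

Okafor pays $51.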